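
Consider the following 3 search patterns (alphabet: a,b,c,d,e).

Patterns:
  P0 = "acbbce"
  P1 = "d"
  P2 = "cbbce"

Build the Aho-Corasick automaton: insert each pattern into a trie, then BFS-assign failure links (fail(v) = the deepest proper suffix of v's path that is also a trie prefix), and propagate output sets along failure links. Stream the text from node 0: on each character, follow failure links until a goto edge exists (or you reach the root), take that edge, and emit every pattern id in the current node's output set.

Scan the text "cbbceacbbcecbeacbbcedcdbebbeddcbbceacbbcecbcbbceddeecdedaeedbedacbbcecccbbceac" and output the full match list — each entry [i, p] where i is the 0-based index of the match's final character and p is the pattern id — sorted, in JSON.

Construct AC machine:
Trie nodes:
  0='ε' goto a→1 c→8 d→7
  1='a' goto c→2
  2='ac' goto b→3
  3='acb' goto b→4
  4='acbb' goto c→5
  5='acbbc' goto e→6
  6='acbbce' goto ·  ←P0
  7='d' goto ·  ←P1
  8='c' goto b→9
  9='cb' goto b→10
  10='cbb' goto c→11
  11='cbbc' goto e→12
  12='cbbce' goto ·  ←P2

BFS fail/out derivation:
  fail(1) 'a': from fail(0)=0 chase 'a': 0 ⇒ 0;  out=∅∪out(0)=∅
  fail(7) 'd': from fail(0)=0 chase 'd': 0 ⇒ 0;  out={1}∪out(0)={1}
  fail(8) 'c': from fail(0)=0 chase 'c': 0 ⇒ 0;  out=∅∪out(0)=∅
  fail(2) 'ac': from fail(1)=0 chase 'c': 0 ⇒ 8;  out=∅∪out(8)=∅
  fail(9) 'cb': from fail(8)=0 chase 'b': 0 ⇒ 0;  out=∅∪out(0)=∅
  fail(3) 'acb': from fail(2)=8 chase 'b': 8 ⇒ 9;  out=∅∪out(9)=∅
  fail(10) 'cbb': from fail(9)=0 chase 'b': 0 ⇒ 0;  out=∅∪out(0)=∅
  fail(4) 'acbb': from fail(3)=9 chase 'b': 9 ⇒ 10;  out=∅∪out(10)=∅
  fail(11) 'cbbc': from fail(10)=0 chase 'c': 0 ⇒ 8;  out=∅∪out(8)=∅
  fail(5) 'acbbc': from fail(4)=10 chase 'c': 10 ⇒ 11;  out=∅∪out(11)=∅
  fail(12) 'cbbce': from fail(11)=8 chase 'e': 8→0 ⇒ 0;  out={2}∪out(0)={2}
  fail(6) 'acbbce': from fail(5)=11 chase 'e': 11 ⇒ 12;  out={0}∪out(12)={0,2}

Text stream:
pos 0 'c': at 8
pos 1 'b': at 9
pos 2 'b': at 10
pos 3 'c': at 11
pos 4 'e': at 12  → match P2@[0:4]
pos 5 'a': at 1 (fail-walked)
pos 6 'c': at 2
pos 7 'b': at 3
pos 8 'b': at 4
pos 9 'c': at 5
pos 10 'e': at 6  → match P0@[5:10],P2@[6:10]
pos 11 'c': at 8 (fail-walked)
pos 12 'b': at 9
pos 13 'e': at 0 (fail-walked)
pos 14 'a': at 1
pos 15 'c': at 2
pos 16 'b': at 3
pos 17 'b': at 4
pos 18 'c': at 5
pos 19 'e': at 6  → match P0@[14:19],P2@[15:19]
pos 20 'd': at 7 (fail-walked)  → match P1@[20:20]
pos 21 'c': at 8 (fail-walked)
pos 22 'd': at 7 (fail-walked)  → match P1@[22:22]
pos 23 'b': at 0 (fail-walked)
pos 24 'e': at 0
pos 25 'b': at 0
pos 26 'b': at 0
pos 27 'e': at 0
pos 28 'd': at 7  → match P1@[28:28]
pos 29 'd': at 7 (fail-walked)  → match P1@[29:29]
pos 30 'c': at 8 (fail-walked)
pos 31 'b': at 9
pos 32 'b': at 10
pos 33 'c': at 11
pos 34 'e': at 12  → match P2@[30:34]
pos 35 'a': at 1 (fail-walked)
pos 36 'c': at 2
pos 37 'b': at 3
pos 38 'b': at 4
pos 39 'c': at 5
pos 40 'e': at 6  → match P0@[35:40],P2@[36:40]
pos 41 'c': at 8 (fail-walked)
pos 42 'b': at 9
pos 43 'c': at 8 (fail-walked)
pos 44 'b': at 9
pos 45 'b': at 10
pos 46 'c': at 11
pos 47 'e': at 12  → match P2@[43:47]
pos 48 'd': at 7 (fail-walked)  → match P1@[48:48]
pos 49 'd': at 7 (fail-walked)  → match P1@[49:49]
pos 50 'e': at 0 (fail-walked)
pos 51 'e': at 0
pos 52 'c': at 8
pos 53 'd': at 7 (fail-walked)  → match P1@[53:53]
pos 54 'e': at 0 (fail-walked)
pos 55 'd': at 7  → match P1@[55:55]
pos 56 'a': at 1 (fail-walked)
pos 57 'e': at 0 (fail-walked)
pos 58 'e': at 0
pos 59 'd': at 7  → match P1@[59:59]
pos 60 'b': at 0 (fail-walked)
pos 61 'e': at 0
pos 62 'd': at 7  → match P1@[62:62]
pos 63 'a': at 1 (fail-walked)
pos 64 'c': at 2
pos 65 'b': at 3
pos 66 'b': at 4
pos 67 'c': at 5
pos 68 'e': at 6  → match P0@[63:68],P2@[64:68]
pos 69 'c': at 8 (fail-walked)
pos 70 'c': at 8 (fail-walked)
pos 71 'c': at 8 (fail-walked)
pos 72 'b': at 9
pos 73 'b': at 10
pos 74 'c': at 11
pos 75 'e': at 12  → match P2@[71:75]
pos 76 'a': at 1 (fail-walked)
pos 77 'c': at 2

All matches (sorted): [[4,2],[10,0],[10,2],[19,0],[19,2],[20,1],[22,1],[28,1],[29,1],[34,2],[40,0],[40,2],[47,2],[48,1],[49,1],[53,1],[55,1],[59,1],[62,1],[68,0],[68,2],[75,2]]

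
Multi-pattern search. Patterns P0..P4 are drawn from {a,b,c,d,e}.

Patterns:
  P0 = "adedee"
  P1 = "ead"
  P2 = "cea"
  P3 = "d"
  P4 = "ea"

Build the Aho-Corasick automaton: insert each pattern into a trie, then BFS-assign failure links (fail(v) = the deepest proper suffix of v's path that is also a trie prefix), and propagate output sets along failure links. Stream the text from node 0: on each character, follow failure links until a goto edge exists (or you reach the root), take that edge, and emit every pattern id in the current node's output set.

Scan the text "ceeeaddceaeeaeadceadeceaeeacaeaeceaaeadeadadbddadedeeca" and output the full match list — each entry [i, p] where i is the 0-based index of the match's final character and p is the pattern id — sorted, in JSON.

Build:
Trie nodes:
  0='ε' goto a→1 c→10 d→13 e→7
  1='a' goto d→2
  2='ad' goto e→3
  3='ade' goto d→4
  4='aded' goto e→5
  5='adede' goto e→6
  6='adedee' goto ·  ←P0
  7='e' goto a→8
  8='ea' goto d→9  ←P4
  9='ead' goto ·  ←P1
  10='c' goto e→11
  11='ce' goto a→12
  12='cea' goto ·  ←P2
  13='d' goto ·  ←P3

Failure links (BFS by depth):
  fail(1) 'a': from fail(0)=0 chase 'a': 0 ⇒ 0;  out=∅∪out(0)=∅
  fail(7) 'e': from fail(0)=0 chase 'e': 0 ⇒ 0;  out=∅∪out(0)=∅
  fail(10) 'c': from fail(0)=0 chase 'c': 0 ⇒ 0;  out=∅∪out(0)=∅
  fail(13) 'd': from fail(0)=0 chase 'd': 0 ⇒ 0;  out={3}∪out(0)={3}
  fail(2) 'ad': from fail(1)=0 chase 'd': 0 ⇒ 13;  out=∅∪out(13)={3}
  fail(8) 'ea': from fail(7)=0 chase 'a': 0 ⇒ 1;  out={4}∪out(1)={4}
  fail(11) 'ce': from fail(10)=0 chase 'e': 0 ⇒ 7;  out=∅∪out(7)=∅
  fail(3) 'ade': from fail(2)=13 chase 'e': 13→0 ⇒ 7;  out=∅∪out(7)=∅
  fail(9) 'ead': from fail(8)=1 chase 'd': 1 ⇒ 2;  out={1}∪out(2)={1,3}
  fail(12) 'cea': from fail(11)=7 chase 'a': 7 ⇒ 8;  out={2}∪out(8)={2,4}
  fail(4) 'aded': from fail(3)=7 chase 'd': 7→0 ⇒ 13;  out=∅∪out(13)={3}
  fail(5) 'adede': from fail(4)=13 chase 'e': 13→0 ⇒ 7;  out=∅∪out(7)=∅
  fail(6) 'adedee': from fail(5)=7 chase 'e': 7→0 ⇒ 7;  out={0}∪out(7)={0}

Text stream:
pos 0 'c': at 10
pos 1 'e': at 11
pos 2 'e': at 7 ·f
pos 3 'e': at 7 ·f
pos 4 'a': at 8  emit P4@[3:4]
pos 5 'd': at 9  emit P1@[3:5],P3@[5:5]
pos 6 'd': at 13 ·f  emit P3@[6:6]
pos 7 'c': at 10 ·f
pos 8 'e': at 11
pos 9 'a': at 12  emit P2@[7:9],P4@[8:9]
pos 10 'e': at 7 ·f
pos 11 'e': at 7 ·f
pos 12 'a': at 8  emit P4@[11:12]
pos 13 'e': at 7 ·f
pos 14 'a': at 8  emit P4@[13:14]
pos 15 'd': at 9  emit P1@[13:15],P3@[15:15]
pos 16 'c': at 10 ·f
pos 17 'e': at 11
pos 18 'a': at 12  emit P2@[16:18],P4@[17:18]
pos 19 'd': at 9 ·f  emit P1@[17:19],P3@[19:19]
pos 20 'e': at 3 ·f
pos 21 'c': at 10 ·f
pos 22 'e': at 11
pos 23 'a': at 12  emit P2@[21:23],P4@[22:23]
pos 24 'e': at 7 ·f
pos 25 'e': at 7 ·f
pos 26 'a': at 8  emit P4@[25:26]
pos 27 'c': at 10 ·f
pos 28 'a': at 1 ·f
pos 29 'e': at 7 ·f
pos 30 'a': at 8  emit P4@[29:30]
pos 31 'e': at 7 ·f
pos 32 'c': at 10 ·f
pos 33 'e': at 11
pos 34 'a': at 12  emit P2@[32:34],P4@[33:34]
pos 35 'a': at 1 ·f
pos 36 'e': at 7 ·f
pos 37 'a': at 8  emit P4@[36:37]
pos 38 'd': at 9  emit P1@[36:38],P3@[38:38]
pos 39 'e': at 3 ·f
pos 40 'a': at 8 ·f  emit P4@[39:40]
pos 41 'd': at 9  emit P1@[39:41],P3@[41:41]
pos 42 'a': at 1 ·f
pos 43 'd': at 2  emit P3@[43:43]
pos 44 'b': at 0 ·f
pos 45 'd': at 13  emit P3@[45:45]
pos 46 'd': at 13 ·f  emit P3@[46:46]
pos 47 'a': at 1 ·f
pos 48 'd': at 2  emit P3@[48:48]
pos 49 'e': at 3
pos 50 'd': at 4  emit P3@[50:50]
pos 51 'e': at 5
pos 52 'e': at 6  emit P0@[47:52]
pos 53 'c': at 10 ·f
pos 54 'a': at 1 ·f

Matches: [[4,4],[5,1],[5,3],[6,3],[9,2],[9,4],[12,4],[14,4],[15,1],[15,3],[18,2],[18,4],[19,1],[19,3],[23,2],[23,4],[26,4],[30,4],[34,2],[34,4],[37,4],[38,1],[38,3],[40,4],[41,1],[41,3],[43,3],[45,3],[46,3],[48,3],[50,3],[52,0]]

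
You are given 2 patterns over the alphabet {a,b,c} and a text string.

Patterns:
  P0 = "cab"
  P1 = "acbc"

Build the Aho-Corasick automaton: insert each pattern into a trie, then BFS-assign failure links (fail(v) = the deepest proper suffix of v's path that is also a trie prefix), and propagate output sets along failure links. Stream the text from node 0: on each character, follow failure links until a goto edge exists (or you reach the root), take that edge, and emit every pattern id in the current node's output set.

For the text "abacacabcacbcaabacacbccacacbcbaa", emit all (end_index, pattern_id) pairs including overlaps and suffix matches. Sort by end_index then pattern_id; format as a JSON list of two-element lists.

Build:
Trie (insert patterns):
  0='ε' goto a→4 c→1
  1='c' goto a→2
  2='ca' goto b→3
  3='cab' goto ·  [P0 ends]
  4='a' goto c→5
  5='ac' goto b→6
  6='acb' goto c→7
  7='acbc' goto ·  [P1 ends]

Failure links (BFS by depth):
  n1('c'): parent n0 fail=0; on 'c' 0 → fail=0;  out ∅∪∅=∅
  n4('a'): parent n0 fail=0; on 'a' 0 → fail=0;  out ∅∪∅=∅
  n2('ca'): parent n1 fail=0; on 'a' 0 → fail=4;  out ∅∪∅=∅
  n5('ac'): parent n4 fail=0; on 'c' 0 → fail=1;  out ∅∪∅=∅
  n3('cab'): parent n2 fail=4; on 'b' 4→0 → fail=0;  out {0}∪∅={0}
  n6('acb'): parent n5 fail=1; on 'b' 1→0 → fail=0;  out ∅∪∅=∅
  n7('acbc'): parent n6 fail=0; on 'c' 0 → fail=1;  out {1}∪∅={1}

Text stream:
i=0 'a': node 0→4
i=1 'b': node 4→0 (fail-walked)
i=2 'a': node 0→4
i=3 'c': node 4→5
i=4 'a': node 5→2 (fail-walked)
i=5 'c': node 2→5 (fail-walked)
i=6 'a': node 5→2 (fail-walked)
i=7 'b': node 2→3  ** P0@[5:7]
i=8 'c': node 3→1 (fail-walked)
i=9 'a': node 1→2
i=10 'c': node 2→5 (fail-walked)
i=11 'b': node 5→6
i=12 'c': node 6→7  ** P1@[9:12]
i=13 'a': node 7→2 (fail-walked)
i=14 'a': node 2→4 (fail-walked)
i=15 'b': node 4→0 (fail-walked)
i=16 'a': node 0→4
i=17 'c': node 4→5
i=18 'a': node 5→2 (fail-walked)
i=19 'c': node 2→5 (fail-walked)
i=20 'b': node 5→6
i=21 'c': node 6→7  ** P1@[18:21]
i=22 'c': node 7→1 (fail-walked)
i=23 'a': node 1→2
i=24 'c': node 2→5 (fail-walked)
i=25 'a': node 5→2 (fail-walked)
i=26 'c': node 2→5 (fail-walked)
i=27 'b': node 5→6
i=28 'c': node 6→7  ** P1@[25:28]
i=29 'b': node 7→0 (fail-walked)
i=30 'a': node 0→4
i=31 'a': node 4→4 (fail-walked)

Matches: [[7,0],[12,1],[21,1],[28,1]]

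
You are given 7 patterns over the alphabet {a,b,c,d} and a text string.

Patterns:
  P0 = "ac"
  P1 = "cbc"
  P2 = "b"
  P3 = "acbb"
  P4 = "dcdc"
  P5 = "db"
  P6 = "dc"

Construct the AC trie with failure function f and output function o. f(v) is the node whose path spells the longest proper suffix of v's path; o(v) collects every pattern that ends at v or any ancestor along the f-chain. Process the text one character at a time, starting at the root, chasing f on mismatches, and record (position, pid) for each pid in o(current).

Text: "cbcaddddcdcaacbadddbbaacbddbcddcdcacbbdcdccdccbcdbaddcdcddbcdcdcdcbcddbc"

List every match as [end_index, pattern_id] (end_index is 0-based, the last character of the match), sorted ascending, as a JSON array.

Construct AC machine:
Trie (insert patterns):
  0='ε' goto a→1 b→6 c→3 d→9
  1='a' goto c→2
  2='ac' goto b→7  [P0 ends]
  3='c' goto b→4
  4='cb' goto c→5
  5='cbc' goto ·  [P1 ends]
  6='b' goto ·  [P2 ends]
  7='acb' goto b→8
  8='acbb' goto ·  [P3 ends]
  9='d' goto b→13 c→10
  10='dc' goto d→11  [P6 ends]
  11='dcd' goto c→12
  12='dcdc' goto ·  [P4 ends]
  13='db' goto ·  [P5 ends]

BFS fail/out derivation:
  fail(1) 'a': from fail(0)=0 chase 'a': 0 ⇒ 0;  out=∅∪out(0)=∅
  fail(3) 'c': from fail(0)=0 chase 'c': 0 ⇒ 0;  out=∅∪out(0)=∅
  fail(6) 'b': from fail(0)=0 chase 'b': 0 ⇒ 0;  out={2}∪out(0)={2}
  fail(9) 'd': from fail(0)=0 chase 'd': 0 ⇒ 0;  out=∅∪out(0)=∅
  fail(2) 'ac': from fail(1)=0 chase 'c': 0 ⇒ 3;  out={0}∪out(3)={0}
  fail(4) 'cb': from fail(3)=0 chase 'b': 0 ⇒ 6;  out=∅∪out(6)={2}
  fail(10) 'dc': from fail(9)=0 chase 'c': 0 ⇒ 3;  out={6}∪out(3)={6}
  fail(13) 'db': from fail(9)=0 chase 'b': 0 ⇒ 6;  out={5}∪out(6)={2,5}
  fail(5) 'cbc': from fail(4)=6 chase 'c': 6→0 ⇒ 3;  out={1}∪out(3)={1}
  fail(7) 'acb': from fail(2)=3 chase 'b': 3 ⇒ 4;  out=∅∪out(4)={2}
  fail(11) 'dcd': from fail(10)=3 chase 'd': 3→0 ⇒ 9;  out=∅∪out(9)=∅
  fail(8) 'acbb': from fail(7)=4 chase 'b': 4→6→0 ⇒ 6;  out={3}∪out(6)={2,3}
  fail(12) 'dcdc': from fail(11)=9 chase 'c': 9 ⇒ 10;  out={4}∪out(10)={4,6}

Scan:
pos 0 'c': at 3
pos 1 'b': at 4  ** P2@[1:1]
pos 2 'c': at 5  ** P1@[0:2]
pos 3 'a': at 1 (via fail)
pos 4 'd': at 9 (via fail)
pos 5 'd': at 9 (via fail)
pos 6 'd': at 9 (via fail)
pos 7 'd': at 9 (via fail)
pos 8 'c': at 10  ** P6@[7:8]
pos 9 'd': at 11
pos 10 'c': at 12  ** P4@[7:10],P6@[9:10]
pos 11 'a': at 1 (via fail)
pos 12 'a': at 1 (via fail)
pos 13 'c': at 2  ** P0@[12:13]
pos 14 'b': at 7  ** P2@[14:14]
pos 15 'a': at 1 (via fail)
pos 16 'd': at 9 (via fail)
pos 17 'd': at 9 (via fail)
pos 18 'd': at 9 (via fail)
pos 19 'b': at 13  ** P2@[19:19],P5@[18:19]
pos 20 'b': at 6 (via fail)  ** P2@[20:20]
pos 21 'a': at 1 (via fail)
pos 22 'a': at 1 (via fail)
pos 23 'c': at 2  ** P0@[22:23]
pos 24 'b': at 7  ** P2@[24:24]
pos 25 'd': at 9 (via fail)
pos 26 'd': at 9 (via fail)
pos 27 'b': at 13  ** P2@[27:27],P5@[26:27]
pos 28 'c': at 3 (via fail)
pos 29 'd': at 9 (via fail)
pos 30 'd': at 9 (via fail)
pos 31 'c': at 10  ** P6@[30:31]
pos 32 'd': at 11
pos 33 'c': at 12  ** P4@[30:33],P6@[32:33]
pos 34 'a': at 1 (via fail)
pos 35 'c': at 2  ** P0@[34:35]
pos 36 'b': at 7  ** P2@[36:36]
pos 37 'b': at 8  ** P2@[37:37],P3@[34:37]
pos 38 'd': at 9 (via fail)
pos 39 'c': at 10  ** P6@[38:39]
pos 40 'd': at 11
pos 41 'c': at 12  ** P4@[38:41],P6@[40:41]
pos 42 'c': at 3 (via fail)
pos 43 'd': at 9 (via fail)
pos 44 'c': at 10  ** P6@[43:44]
pos 45 'c': at 3 (via fail)
pos 46 'b': at 4  ** P2@[46:46]
pos 47 'c': at 5  ** P1@[45:47]
pos 48 'd': at 9 (via fail)
pos 49 'b': at 13  ** P2@[49:49],P5@[48:49]
pos 50 'a': at 1 (via fail)
pos 51 'd': at 9 (via fail)
pos 52 'd': at 9 (via fail)
pos 53 'c': at 10  ** P6@[52:53]
pos 54 'd': at 11
pos 55 'c': at 12  ** P4@[52:55],P6@[54:55]
pos 56 'd': at 11 (via fail)
pos 57 'd': at 9 (via fail)
pos 58 'b': at 13  ** P2@[58:58],P5@[57:58]
pos 59 'c': at 3 (via fail)
pos 60 'd': at 9 (via fail)
pos 61 'c': at 10  ** P6@[60:61]
pos 62 'd': at 11
pos 63 'c': at 12  ** P4@[60:63],P6@[62:63]
pos 64 'd': at 11 (via fail)
pos 65 'c': at 12  ** P4@[62:65],P6@[64:65]
pos 66 'b': at 4 (via fail)  ** P2@[66:66]
pos 67 'c': at 5  ** P1@[65:67]
pos 68 'd': at 9 (via fail)
pos 69 'd': at 9 (via fail)
pos 70 'b': at 13  ** P2@[70:70],P5@[69:70]
pos 71 'c': at 3 (via fail)

Result: [[1,2],[2,1],[8,6],[10,4],[10,6],[13,0],[14,2],[19,2],[19,5],[20,2],[23,0],[24,2],[27,2],[27,5],[31,6],[33,4],[33,6],[35,0],[36,2],[37,2],[37,3],[39,6],[41,4],[41,6],[44,6],[46,2],[47,1],[49,2],[49,5],[53,6],[55,4],[55,6],[58,2],[58,5],[61,6],[63,4],[63,6],[65,4],[65,6],[66,2],[67,1],[70,2],[70,5]]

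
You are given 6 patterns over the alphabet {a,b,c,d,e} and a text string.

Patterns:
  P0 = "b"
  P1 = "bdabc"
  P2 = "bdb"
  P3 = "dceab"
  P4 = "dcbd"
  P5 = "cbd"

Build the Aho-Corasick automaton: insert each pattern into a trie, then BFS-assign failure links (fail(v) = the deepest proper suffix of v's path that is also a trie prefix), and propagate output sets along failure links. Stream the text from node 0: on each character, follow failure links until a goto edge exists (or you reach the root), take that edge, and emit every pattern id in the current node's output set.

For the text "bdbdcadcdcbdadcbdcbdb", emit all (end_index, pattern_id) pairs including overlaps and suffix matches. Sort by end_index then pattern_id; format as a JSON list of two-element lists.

Build:
Trie nodes:
  n0 'ε': b→1 c→14 d→7
  n1 'b': d→2  ←P0
  n2 'bd': a→3 b→6
  n3 'bda': b→4
  n4 'bdab': c→5
  n5 'bdabc': ·  ←P1
  n6 'bdb': ·  ←P2
  n7 'd': c→8
  n8 'dc': b→12 e→9
  n9 'dce': a→10
  n10 'dcea': b→11
  n11 'dceab': ·  ←P3
  n12 'dcb': d→13
  n13 'dcbd': ·  ←P4
  n14 'c': b→15
  n15 'cb': d→16
  n16 'cbd': ·  ←P5

BFS fail/out derivation:
  n1('b'): parent n0 fail=0; on 'b' 0 → fail=0;  out {0}∪∅={0}
  n7('d'): parent n0 fail=0; on 'd' 0 → fail=0;  out ∅∪∅=∅
  n14('c'): parent n0 fail=0; on 'c' 0 → fail=0;  out ∅∪∅=∅
  n2('bd'): parent n1 fail=0; on 'd' 0 → fail=7;  out ∅∪∅=∅
  n8('dc'): parent n7 fail=0; on 'c' 0 → fail=14;  out ∅∪∅=∅
  n15('cb'): parent n14 fail=0; on 'b' 0 → fail=1;  out ∅∪{0}={0}
  n3('bda'): parent n2 fail=7; on 'a' 7→0 → fail=0;  out ∅∪∅=∅
  n6('bdb'): parent n2 fail=7; on 'b' 7→0 → fail=1;  out {2}∪{0}={0,2}
  n9('dce'): parent n8 fail=14; on 'e' 14→0 → fail=0;  out ∅∪∅=∅
  n12('dcb'): parent n8 fail=14; on 'b' 14 → fail=15;  out ∅∪{0}={0}
  n16('cbd'): parent n15 fail=1; on 'd' 1 → fail=2;  out {5}∪∅={5}
  n4('bdab'): parent n3 fail=0; on 'b' 0 → fail=1;  out ∅∪{0}={0}
  n10('dcea'): parent n9 fail=0; on 'a' 0 → fail=0;  out ∅∪∅=∅
  n13('dcbd'): parent n12 fail=15; on 'd' 15 → fail=16;  out {4}∪{5}={4,5}
  n5('bdabc'): parent n4 fail=1; on 'c' 1→0 → fail=14;  out {1}∪∅={1}
  n11('dceab'): parent n10 fail=0; on 'b' 0 → fail=1;  out {3}∪{0}={0,3}

Run:
pos 0 'b': at 1  ** P0@[0:0]
pos 1 'd': at 2
pos 2 'b': at 6  ** P0@[2:2],P2@[0:2]
pos 3 'd': at 2 (fail-walked)
pos 4 'c': at 8 (fail-walked)
pos 5 'a': at 0 (fail-walked)
pos 6 'd': at 7
pos 7 'c': at 8
pos 8 'd': at 7 (fail-walked)
pos 9 'c': at 8
pos 10 'b': at 12  ** P0@[10:10]
pos 11 'd': at 13  ** P4@[8:11],P5@[9:11]
pos 12 'a': at 3 (fail-walked)
pos 13 'd': at 7 (fail-walked)
pos 14 'c': at 8
pos 15 'b': at 12  ** P0@[15:15]
pos 16 'd': at 13  ** P4@[13:16],P5@[14:16]
pos 17 'c': at 8 (fail-walked)
pos 18 'b': at 12  ** P0@[18:18]
pos 19 'd': at 13  ** P4@[16:19],P5@[17:19]
pos 20 'b': at 6 (fail-walked)  ** P0@[20:20],P2@[18:20]

All matches (sorted): [[0,0],[2,0],[2,2],[10,0],[11,4],[11,5],[15,0],[16,4],[16,5],[18,0],[19,4],[19,5],[20,0],[20,2]]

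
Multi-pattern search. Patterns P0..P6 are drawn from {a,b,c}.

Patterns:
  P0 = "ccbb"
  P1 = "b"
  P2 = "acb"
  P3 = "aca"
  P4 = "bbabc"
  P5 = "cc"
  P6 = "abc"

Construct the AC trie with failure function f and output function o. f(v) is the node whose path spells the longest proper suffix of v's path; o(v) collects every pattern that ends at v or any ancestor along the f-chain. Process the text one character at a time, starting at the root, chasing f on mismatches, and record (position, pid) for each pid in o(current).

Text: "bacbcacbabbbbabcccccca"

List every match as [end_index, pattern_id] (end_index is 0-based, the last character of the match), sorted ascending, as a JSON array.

Build automaton:
Trie nodes:
  n0 'ε': a→6 b→5 c→1
  n1 'c': c→2
  n2 'cc': b→3  [P5 ends]
  n3 'ccb': b→4
  n4 'ccbb': ·  [P0 ends]
  n5 'b': b→10  [P1 ends]
  n6 'a': b→14 c→7
  n7 'ac': a→9 b→8
  n8 'acb': ·  [P2 ends]
  n9 'aca': ·  [P3 ends]
  n10 'bb': a→11
  n11 'bba': b→12
  n12 'bbab': c→13
  n13 'bbabc': ·  [P4 ends]
  n14 'ab': c→15
  n15 'abc': ·  [P6 ends]

BFS fail/out derivation:
  fail(1) 'c': from fail(0)=0 chase 'c': 0 ⇒ 0;  out=∅∪out(0)=∅
  fail(5) 'b': from fail(0)=0 chase 'b': 0 ⇒ 0;  out={1}∪out(0)={1}
  fail(6) 'a': from fail(0)=0 chase 'a': 0 ⇒ 0;  out=∅∪out(0)=∅
  fail(2) 'cc': from fail(1)=0 chase 'c': 0 ⇒ 1;  out={5}∪out(1)={5}
  fail(7) 'ac': from fail(6)=0 chase 'c': 0 ⇒ 1;  out=∅∪out(1)=∅
  fail(10) 'bb': from fail(5)=0 chase 'b': 0 ⇒ 5;  out=∅∪out(5)={1}
  fail(14) 'ab': from fail(6)=0 chase 'b': 0 ⇒ 5;  out=∅∪out(5)={1}
  fail(3) 'ccb': from fail(2)=1 chase 'b': 1→0 ⇒ 5;  out=∅∪out(5)={1}
  fail(8) 'acb': from fail(7)=1 chase 'b': 1→0 ⇒ 5;  out={2}∪out(5)={1,2}
  fail(9) 'aca': from fail(7)=1 chase 'a': 1→0 ⇒ 6;  out={3}∪out(6)={3}
  fail(11) 'bba': from fail(10)=5 chase 'a': 5→0 ⇒ 6;  out=∅∪out(6)=∅
  fail(15) 'abc': from fail(14)=5 chase 'c': 5→0 ⇒ 1;  out={6}∪out(1)={6}
  fail(4) 'ccbb': from fail(3)=5 chase 'b': 5 ⇒ 10;  out={0}∪out(10)={0,1}
  fail(12) 'bbab': from fail(11)=6 chase 'b': 6 ⇒ 14;  out=∅∪out(14)={1}
  fail(13) 'bbabc': from fail(12)=14 chase 'c': 14 ⇒ 15;  out={4}∪out(15)={4,6}

Run:
pos 0 'b': at 5  → match P1@[0:0]
pos 1 'a': at 6 (fail-walked)
pos 2 'c': at 7
pos 3 'b': at 8  → match P1@[3:3],P2@[1:3]
pos 4 'c': at 1 (fail-walked)
pos 5 'a': at 6 (fail-walked)
pos 6 'c': at 7
pos 7 'b': at 8  → match P1@[7:7],P2@[5:7]
pos 8 'a': at 6 (fail-walked)
pos 9 'b': at 14  → match P1@[9:9]
pos 10 'b': at 10 (fail-walked)  → match P1@[10:10]
pos 11 'b': at 10 (fail-walked)  → match P1@[11:11]
pos 12 'b': at 10 (fail-walked)  → match P1@[12:12]
pos 13 'a': at 11
pos 14 'b': at 12  → match P1@[14:14]
pos 15 'c': at 13  → match P4@[11:15],P6@[13:15]
pos 16 'c': at 2 (fail-walked)  → match P5@[15:16]
pos 17 'c': at 2 (fail-walked)  → match P5@[16:17]
pos 18 'c': at 2 (fail-walked)  → match P5@[17:18]
pos 19 'c': at 2 (fail-walked)  → match P5@[18:19]
pos 20 'c': at 2 (fail-walked)  → match P5@[19:20]
pos 21 'a': at 6 (fail-walked)

Result: [[0,1],[3,1],[3,2],[7,1],[7,2],[9,1],[10,1],[11,1],[12,1],[14,1],[15,4],[15,6],[16,5],[17,5],[18,5],[19,5],[20,5]]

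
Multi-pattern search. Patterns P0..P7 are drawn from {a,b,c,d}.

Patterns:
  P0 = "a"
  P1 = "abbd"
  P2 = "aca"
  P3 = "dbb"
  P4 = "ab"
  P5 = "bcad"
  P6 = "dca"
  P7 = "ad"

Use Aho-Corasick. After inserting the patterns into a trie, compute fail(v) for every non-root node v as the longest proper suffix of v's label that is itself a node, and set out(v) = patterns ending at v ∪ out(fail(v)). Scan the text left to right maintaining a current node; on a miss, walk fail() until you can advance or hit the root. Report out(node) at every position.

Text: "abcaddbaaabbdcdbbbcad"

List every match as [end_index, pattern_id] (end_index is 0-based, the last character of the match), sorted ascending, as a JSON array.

Build automaton:
Trie (insert patterns):
  n0 'ε': a→1 b→10 d→7
  n1 'a': b→2 c→5 d→16  [P0 ends]
  n2 'ab': b→3  [P4 ends]
  n3 'abb': d→4
  n4 'abbd': ·  [P1 ends]
  n5 'ac': a→6
  n6 'aca': ·  [P2 ends]
  n7 'd': b→8 c→14
  n8 'db': b→9
  n9 'dbb': ·  [P3 ends]
  n10 'b': c→11
  n11 'bc': a→12
  n12 'bca': d→13
  n13 'bcad': ·  [P5 ends]
  n14 'dc': a→15
  n15 'dca': ·  [P6 ends]
  n16 'ad': ·  [P7 ends]

BFS fail/out derivation:
  n1('a'): parent n0 fail=0; on 'a' 0 → fail=0;  out {0}∪∅={0}
  n7('d'): parent n0 fail=0; on 'd' 0 → fail=0;  out ∅∪∅=∅
  n10('b'): parent n0 fail=0; on 'b' 0 → fail=0;  out ∅∪∅=∅
  n2('ab'): parent n1 fail=0; on 'b' 0 → fail=10;  out {4}∪∅={4}
  n5('ac'): parent n1 fail=0; on 'c' 0 → fail=0;  out ∅∪∅=∅
  n8('db'): parent n7 fail=0; on 'b' 0 → fail=10;  out ∅∪∅=∅
  n11('bc'): parent n10 fail=0; on 'c' 0 → fail=0;  out ∅∪∅=∅
  n14('dc'): parent n7 fail=0; on 'c' 0 → fail=0;  out ∅∪∅=∅
  n16('ad'): parent n1 fail=0; on 'd' 0 → fail=7;  out {7}∪∅={7}
  n3('abb'): parent n2 fail=10; on 'b' 10→0 → fail=10;  out ∅∪∅=∅
  n6('aca'): parent n5 fail=0; on 'a' 0 → fail=1;  out {2}∪{0}={0,2}
  n9('dbb'): parent n8 fail=10; on 'b' 10→0 → fail=10;  out {3}∪∅={3}
  n12('bca'): parent n11 fail=0; on 'a' 0 → fail=1;  out ∅∪{0}={0}
  n15('dca'): parent n14 fail=0; on 'a' 0 → fail=1;  out {6}∪{0}={0,6}
  n4('abbd'): parent n3 fail=10; on 'd' 10→0 → fail=7;  out {1}∪∅={1}
  n13('bcad'): parent n12 fail=1; on 'd' 1 → fail=16;  out {5}∪{7}={5,7}

Scan:
pos 0 'a': at 1  → match P0@[0:0]
pos 1 'b': at 2  → match P4@[0:1]
pos 2 'c': at 11 (fail-walked)
pos 3 'a': at 12  → match P0@[3:3]
pos 4 'd': at 13  → match P5@[1:4],P7@[3:4]
pos 5 'd': at 7 (fail-walked)
pos 6 'b': at 8
pos 7 'a': at 1 (fail-walked)  → match P0@[7:7]
pos 8 'a': at 1 (fail-walked)  → match P0@[8:8]
pos 9 'a': at 1 (fail-walked)  → match P0@[9:9]
pos 10 'b': at 2  → match P4@[9:10]
pos 11 'b': at 3
pos 12 'd': at 4  → match P1@[9:12]
pos 13 'c': at 14 (fail-walked)
pos 14 'd': at 7 (fail-walked)
pos 15 'b': at 8
pos 16 'b': at 9  → match P3@[14:16]
pos 17 'b': at 10 (fail-walked)
pos 18 'c': at 11
pos 19 'a': at 12  → match P0@[19:19]
pos 20 'd': at 13  → match P5@[17:20],P7@[19:20]

All matches (sorted): [[0,0],[1,4],[3,0],[4,5],[4,7],[7,0],[8,0],[9,0],[10,4],[12,1],[16,3],[19,0],[20,5],[20,7]]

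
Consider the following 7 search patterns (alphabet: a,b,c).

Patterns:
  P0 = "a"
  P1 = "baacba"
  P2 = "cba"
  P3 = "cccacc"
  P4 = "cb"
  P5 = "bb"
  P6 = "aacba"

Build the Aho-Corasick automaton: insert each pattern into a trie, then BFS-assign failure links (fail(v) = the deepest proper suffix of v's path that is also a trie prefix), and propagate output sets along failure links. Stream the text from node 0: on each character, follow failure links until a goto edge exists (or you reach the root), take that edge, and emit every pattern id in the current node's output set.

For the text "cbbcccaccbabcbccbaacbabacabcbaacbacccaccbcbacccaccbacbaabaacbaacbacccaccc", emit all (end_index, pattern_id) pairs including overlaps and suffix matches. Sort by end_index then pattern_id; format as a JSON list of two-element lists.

Construct AC machine:
Trie (insert patterns):
  0='ε' goto a→1 b→2 c→8
  1='a' goto a→17  [P0 ends]
  2='b' goto a→3 b→16
  3='ba' goto a→4
  4='baa' goto c→5
  5='baac' goto b→6
  6='baacb' goto a→7
  7='baacba' goto ·  [P1 ends]
  8='c' goto b→9 c→11
  9='cb' goto a→10  [P4 ends]
  10='cba' goto ·  [P2 ends]
  11='cc' goto c→12
  12='ccc' goto a→13
  13='ccca' goto c→14
  14='cccac' goto c→15
  15='cccacc' goto ·  [P3 ends]
  16='bb' goto ·  [P5 ends]
  17='aa' goto c→18
  18='aac' goto b→19
  19='aacb' goto a→20
  20='aacba' goto ·  [P6 ends]

Failure links (BFS by depth):
  n1('a'): parent n0 fail=0; on 'a' 0 → fail=0;  out {0}∪∅={0}
  n2('b'): parent n0 fail=0; on 'b' 0 → fail=0;  out ∅∪∅=∅
  n8('c'): parent n0 fail=0; on 'c' 0 → fail=0;  out ∅∪∅=∅
  n3('ba'): parent n2 fail=0; on 'a' 0 → fail=1;  out ∅∪{0}={0}
  n9('cb'): parent n8 fail=0; on 'b' 0 → fail=2;  out {4}∪∅={4}
  n11('cc'): parent n8 fail=0; on 'c' 0 → fail=8;  out ∅∪∅=∅
  n16('bb'): parent n2 fail=0; on 'b' 0 → fail=2;  out {5}∪∅={5}
  n17('aa'): parent n1 fail=0; on 'a' 0 → fail=1;  out ∅∪{0}={0}
  n4('baa'): parent n3 fail=1; on 'a' 1 → fail=17;  out ∅∪{0}={0}
  n10('cba'): parent n9 fail=2; on 'a' 2 → fail=3;  out {2}∪{0}={0,2}
  n12('ccc'): parent n11 fail=8; on 'c' 8 → fail=11;  out ∅∪∅=∅
  n18('aac'): parent n17 fail=1; on 'c' 1→0 → fail=8;  out ∅∪∅=∅
  n5('baac'): parent n4 fail=17; on 'c' 17 → fail=18;  out ∅∪∅=∅
  n13('ccca'): parent n12 fail=11; on 'a' 11→8→0 → fail=1;  out ∅∪{0}={0}
  n19('aacb'): parent n18 fail=8; on 'b' 8 → fail=9;  out ∅∪{4}={4}
  n6('baacb'): parent n5 fail=18; on 'b' 18 → fail=19;  out ∅∪{4}={4}
  n14('cccac'): parent n13 fail=1; on 'c' 1→0 → fail=8;  out ∅∪∅=∅
  n20('aacba'): parent n19 fail=9; on 'a' 9 → fail=10;  out {6}∪{0,2}={0,2,6}
  n7('baacba'): parent n6 fail=19; on 'a' 19 → fail=20;  out {1}∪{0,2,6}={0,1,2,6}
  n15('cccacc'): parent n14 fail=8; on 'c' 8 → fail=11;  out {3}∪∅={3}

Run:
i=0 'c': node 0→8
i=1 'b': node 8→9  emit P4@[0:1]
i=2 'b': node 9→16 (fail-walked)  emit P5@[1:2]
i=3 'c': node 16→8 (fail-walked)
i=4 'c': node 8→11
i=5 'c': node 11→12
i=6 'a': node 12→13  emit P0@[6:6]
i=7 'c': node 13→14
i=8 'c': node 14→15  emit P3@[3:8]
i=9 'b': node 15→9 (fail-walked)  emit P4@[8:9]
i=10 'a': node 9→10  emit P0@[10:10],P2@[8:10]
i=11 'b': node 10→2 (fail-walked)
i=12 'c': node 2→8 (fail-walked)
i=13 'b': node 8→9  emit P4@[12:13]
i=14 'c': node 9→8 (fail-walked)
i=15 'c': node 8→11
i=16 'b': node 11→9 (fail-walked)  emit P4@[15:16]
i=17 'a': node 9→10  emit P0@[17:17],P2@[15:17]
i=18 'a': node 10→4 (fail-walked)  emit P0@[18:18]
i=19 'c': node 4→5
i=20 'b': node 5→6  emit P4@[19:20]
i=21 'a': node 6→7  emit P0@[21:21],P1@[16:21],P2@[19:21],P6@[17:21]
i=22 'b': node 7→2 (fail-walked)
i=23 'a': node 2→3  emit P0@[23:23]
i=24 'c': node 3→8 (fail-walked)
i=25 'a': node 8→1 (fail-walked)  emit P0@[25:25]
i=26 'b': node 1→2 (fail-walked)
i=27 'c': node 2→8 (fail-walked)
i=28 'b': node 8→9  emit P4@[27:28]
i=29 'a': node 9→10  emit P0@[29:29],P2@[27:29]
i=30 'a': node 10→4 (fail-walked)  emit P0@[30:30]
i=31 'c': node 4→5
i=32 'b': node 5→6  emit P4@[31:32]
i=33 'a': node 6→7  emit P0@[33:33],P1@[28:33],P2@[31:33],P6@[29:33]
i=34 'c': node 7→8 (fail-walked)
i=35 'c': node 8→11
i=36 'c': node 11→12
i=37 'a': node 12→13  emit P0@[37:37]
i=38 'c': node 13→14
i=39 'c': node 14→15  emit P3@[34:39]
i=40 'b': node 15→9 (fail-walked)  emit P4@[39:40]
i=41 'c': node 9→8 (fail-walked)
i=42 'b': node 8→9  emit P4@[41:42]
i=43 'a': node 9→10  emit P0@[43:43],P2@[41:43]
i=44 'c': node 10→8 (fail-walked)
i=45 'c': node 8→11
i=46 'c': node 11→12
i=47 'a': node 12→13  emit P0@[47:47]
i=48 'c': node 13→14
i=49 'c': node 14→15  emit P3@[44:49]
i=50 'b': node 15→9 (fail-walked)  emit P4@[49:50]
i=51 'a': node 9→10  emit P0@[51:51],P2@[49:51]
i=52 'c': node 10→8 (fail-walked)
i=53 'b': node 8→9  emit P4@[52:53]
i=54 'a': node 9→10  emit P0@[54:54],P2@[52:54]
i=55 'a': node 10→4 (fail-walked)  emit P0@[55:55]
i=56 'b': node 4→2 (fail-walked)
i=57 'a': node 2→3  emit P0@[57:57]
i=58 'a': node 3→4  emit P0@[58:58]
i=59 'c': node 4→5
i=60 'b': node 5→6  emit P4@[59:60]
i=61 'a': node 6→7  emit P0@[61:61],P1@[56:61],P2@[59:61],P6@[57:61]
i=62 'a': node 7→4 (fail-walked)  emit P0@[62:62]
i=63 'c': node 4→5
i=64 'b': node 5→6  emit P4@[63:64]
i=65 'a': node 6→7  emit P0@[65:65],P1@[60:65],P2@[63:65],P6@[61:65]
i=66 'c': node 7→8 (fail-walked)
i=67 'c': node 8→11
i=68 'c': node 11→12
i=69 'a': node 12→13  emit P0@[69:69]
i=70 'c': node 13→14
i=71 'c': node 14→15  emit P3@[66:71]
i=72 'c': node 15→12 (fail-walked)

Matches: [[1,4],[2,5],[6,0],[8,3],[9,4],[10,0],[10,2],[13,4],[16,4],[17,0],[17,2],[18,0],[20,4],[21,0],[21,1],[21,2],[21,6],[23,0],[25,0],[28,4],[29,0],[29,2],[30,0],[32,4],[33,0],[33,1],[33,2],[33,6],[37,0],[39,3],[40,4],[42,4],[43,0],[43,2],[47,0],[49,3],[50,4],[51,0],[51,2],[53,4],[54,0],[54,2],[55,0],[57,0],[58,0],[60,4],[61,0],[61,1],[61,2],[61,6],[62,0],[64,4],[65,0],[65,1],[65,2],[65,6],[69,0],[71,3]]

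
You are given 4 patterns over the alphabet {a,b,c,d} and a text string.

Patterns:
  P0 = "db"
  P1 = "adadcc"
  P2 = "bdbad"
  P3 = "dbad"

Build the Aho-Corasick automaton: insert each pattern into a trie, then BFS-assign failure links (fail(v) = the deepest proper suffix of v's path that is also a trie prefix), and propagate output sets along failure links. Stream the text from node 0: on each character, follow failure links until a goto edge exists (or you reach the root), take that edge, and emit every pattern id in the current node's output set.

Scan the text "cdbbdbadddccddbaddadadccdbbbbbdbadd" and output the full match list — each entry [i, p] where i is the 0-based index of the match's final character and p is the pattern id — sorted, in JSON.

Build:
Trie (insert patterns):
  0='ε' goto a→3 b→9 d→1
  1='d' goto b→2
  2='db' goto a→14  [P0 ends]
  3='a' goto d→4
  4='ad' goto a→5
  5='ada' goto d→6
  6='adad' goto c→7
  7='adadc' goto c→8
  8='adadcc' goto ·  [P1 ends]
  9='b' goto d→10
  10='bd' goto b→11
  11='bdb' goto a→12
  12='bdba' goto d→13
  13='bdbad' goto ·  [P2 ends]
  14='dba' goto d→15
  15='dbad' goto ·  [P3 ends]

Failure links (BFS by depth):
  fail(1) 'd': from fail(0)=0 chase 'd': 0 ⇒ 0;  out=∅∪out(0)=∅
  fail(3) 'a': from fail(0)=0 chase 'a': 0 ⇒ 0;  out=∅∪out(0)=∅
  fail(9) 'b': from fail(0)=0 chase 'b': 0 ⇒ 0;  out=∅∪out(0)=∅
  fail(2) 'db': from fail(1)=0 chase 'b': 0 ⇒ 9;  out={0}∪out(9)={0}
  fail(4) 'ad': from fail(3)=0 chase 'd': 0 ⇒ 1;  out=∅∪out(1)=∅
  fail(10) 'bd': from fail(9)=0 chase 'd': 0 ⇒ 1;  out=∅∪out(1)=∅
  fail(5) 'ada': from fail(4)=1 chase 'a': 1→0 ⇒ 3;  out=∅∪out(3)=∅
  fail(11) 'bdb': from fail(10)=1 chase 'b': 1 ⇒ 2;  out=∅∪out(2)={0}
  fail(14) 'dba': from fail(2)=9 chase 'a': 9→0 ⇒ 3;  out=∅∪out(3)=∅
  fail(6) 'adad': from fail(5)=3 chase 'd': 3 ⇒ 4;  out=∅∪out(4)=∅
  fail(12) 'bdba': from fail(11)=2 chase 'a': 2 ⇒ 14;  out=∅∪out(14)=∅
  fail(15) 'dbad': from fail(14)=3 chase 'd': 3 ⇒ 4;  out={3}∪out(4)={3}
  fail(7) 'adadc': from fail(6)=4 chase 'c': 4→1→0 ⇒ 0;  out=∅∪out(0)=∅
  fail(13) 'bdbad': from fail(12)=14 chase 'd': 14 ⇒ 15;  out={2}∪out(15)={2,3}
  fail(8) 'adadcc': from fail(7)=0 chase 'c': 0 ⇒ 0;  out={1}∪out(0)={1}

Run:
i=0 'c': node 0→0
i=1 'd': node 0→1
i=2 'b': node 1→2  → match P0@[1:2]
i=3 'b': node 2→9 (fail-walked)
i=4 'd': node 9→10
i=5 'b': node 10→11  → match P0@[4:5]
i=6 'a': node 11→12
i=7 'd': node 12→13  → match P2@[3:7],P3@[4:7]
i=8 'd': node 13→1 (fail-walked)
i=9 'd': node 1→1 (fail-walked)
i=10 'c': node 1→0 (fail-walked)
i=11 'c': node 0→0
i=12 'd': node 0→1
i=13 'd': node 1→1 (fail-walked)
i=14 'b': node 1→2  → match P0@[13:14]
i=15 'a': node 2→14
i=16 'd': node 14→15  → match P3@[13:16]
i=17 'd': node 15→1 (fail-walked)
i=18 'a': node 1→3 (fail-walked)
i=19 'd': node 3→4
i=20 'a': node 4→5
i=21 'd': node 5→6
i=22 'c': node 6→7
i=23 'c': node 7→8  → match P1@[18:23]
i=24 'd': node 8→1 (fail-walked)
i=25 'b': node 1→2  → match P0@[24:25]
i=26 'b': node 2→9 (fail-walked)
i=27 'b': node 9→9 (fail-walked)
i=28 'b': node 9→9 (fail-walked)
i=29 'b': node 9→9 (fail-walked)
i=30 'd': node 9→10
i=31 'b': node 10→11  → match P0@[30:31]
i=32 'a': node 11→12
i=33 'd': node 12→13  → match P2@[29:33],P3@[30:33]
i=34 'd': node 13→1 (fail-walked)

All matches (sorted): [[2,0],[5,0],[7,2],[7,3],[14,0],[16,3],[23,1],[25,0],[31,0],[33,2],[33,3]]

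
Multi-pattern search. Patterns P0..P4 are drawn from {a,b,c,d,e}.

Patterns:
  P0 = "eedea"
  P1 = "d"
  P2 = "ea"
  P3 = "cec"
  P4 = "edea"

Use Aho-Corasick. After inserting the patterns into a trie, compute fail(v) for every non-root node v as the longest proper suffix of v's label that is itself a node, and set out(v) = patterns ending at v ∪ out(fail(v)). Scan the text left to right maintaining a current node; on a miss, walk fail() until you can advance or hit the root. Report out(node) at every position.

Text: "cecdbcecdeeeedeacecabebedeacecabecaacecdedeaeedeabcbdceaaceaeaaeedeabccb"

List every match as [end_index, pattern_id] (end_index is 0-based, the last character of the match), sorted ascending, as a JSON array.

Build:
Trie nodes:
  0='ε' goto c→8 d→6 e→1
  1='e' goto a→7 d→11 e→2
  2='ee' goto d→3
  3='eed' goto e→4
  4='eede' goto a→5
  5='eedea' goto ·  ←P0
  6='d' goto ·  ←P1
  7='ea' goto ·  ←P2
  8='c' goto e→9
  9='ce' goto c→10
  10='cec' goto ·  ←P3
  11='ed' goto e→12
  12='ede' goto a→13
  13='edea' goto ·  ←P4

Failure links (BFS by depth):
  n1('e'): parent n0 fail=0; on 'e' 0 → fail=0;  out ∅∪∅=∅
  n6('d'): parent n0 fail=0; on 'd' 0 → fail=0;  out {1}∪∅={1}
  n8('c'): parent n0 fail=0; on 'c' 0 → fail=0;  out ∅∪∅=∅
  n2('ee'): parent n1 fail=0; on 'e' 0 → fail=1;  out ∅∪∅=∅
  n7('ea'): parent n1 fail=0; on 'a' 0 → fail=0;  out {2}∪∅={2}
  n9('ce'): parent n8 fail=0; on 'e' 0 → fail=1;  out ∅∪∅=∅
  n11('ed'): parent n1 fail=0; on 'd' 0 → fail=6;  out ∅∪{1}={1}
  n3('eed'): parent n2 fail=1; on 'd' 1 → fail=11;  out ∅∪{1}={1}
  n10('cec'): parent n9 fail=1; on 'c' 1→0 → fail=8;  out {3}∪∅={3}
  n12('ede'): parent n11 fail=6; on 'e' 6→0 → fail=1;  out ∅∪∅=∅
  n4('eede'): parent n3 fail=11; on 'e' 11 → fail=12;  out ∅∪∅=∅
  n13('edea'): parent n12 fail=1; on 'a' 1 → fail=7;  out {4}∪{2}={2,4}
  n5('eedea'): parent n4 fail=12; on 'a' 12 → fail=13;  out {0}∪{2,4}={0,2,4}

Scan:
i=0 'c': node 0→8
i=1 'e': node 8→9
i=2 'c': node 9→10  → match P3@[0:2]
i=3 'd': node 10→6 (fail-walked)  → match P1@[3:3]
i=4 'b': node 6→0 (fail-walked)
i=5 'c': node 0→8
i=6 'e': node 8→9
i=7 'c': node 9→10  → match P3@[5:7]
i=8 'd': node 10→6 (fail-walked)  → match P1@[8:8]
i=9 'e': node 6→1 (fail-walked)
i=10 'e': node 1→2
i=11 'e': node 2→2 (fail-walked)
i=12 'e': node 2→2 (fail-walked)
i=13 'd': node 2→3  → match P1@[13:13]
i=14 'e': node 3→4
i=15 'a': node 4→5  → match P0@[11:15],P2@[14:15],P4@[12:15]
i=16 'c': node 5→8 (fail-walked)
i=17 'e': node 8→9
i=18 'c': node 9→10  → match P3@[16:18]
i=19 'a': node 10→0 (fail-walked)
i=20 'b': node 0→0
i=21 'e': node 0→1
i=22 'b': node 1→0 (fail-walked)
i=23 'e': node 0→1
i=24 'd': node 1→11  → match P1@[24:24]
i=25 'e': node 11→12
i=26 'a': node 12→13  → match P2@[25:26],P4@[23:26]
i=27 'c': node 13→8 (fail-walked)
i=28 'e': node 8→9
i=29 'c': node 9→10  → match P3@[27:29]
i=30 'a': node 10→0 (fail-walked)
i=31 'b': node 0→0
i=32 'e': node 0→1
i=33 'c': node 1→8 (fail-walked)
i=34 'a': node 8→0 (fail-walked)
i=35 'a': node 0→0
i=36 'c': node 0→8
i=37 'e': node 8→9
i=38 'c': node 9→10  → match P3@[36:38]
i=39 'd': node 10→6 (fail-walked)  → match P1@[39:39]
i=40 'e': node 6→1 (fail-walked)
i=41 'd': node 1→11  → match P1@[41:41]
i=42 'e': node 11→12
i=43 'a': node 12→13  → match P2@[42:43],P4@[40:43]
i=44 'e': node 13→1 (fail-walked)
i=45 'e': node 1→2
i=46 'd': node 2→3  → match P1@[46:46]
i=47 'e': node 3→4
i=48 'a': node 4→5  → match P0@[44:48],P2@[47:48],P4@[45:48]
i=49 'b': node 5→0 (fail-walked)
i=50 'c': node 0→8
i=51 'b': node 8→0 (fail-walked)
i=52 'd': node 0→6  → match P1@[52:52]
i=53 'c': node 6→8 (fail-walked)
i=54 'e': node 8→9
i=55 'a': node 9→7 (fail-walked)  → match P2@[54:55]
i=56 'a': node 7→0 (fail-walked)
i=57 'c': node 0→8
i=58 'e': node 8→9
i=59 'a': node 9→7 (fail-walked)  → match P2@[58:59]
i=60 'e': node 7→1 (fail-walked)
i=61 'a': node 1→7  → match P2@[60:61]
i=62 'a': node 7→0 (fail-walked)
i=63 'e': node 0→1
i=64 'e': node 1→2
i=65 'd': node 2→3  → match P1@[65:65]
i=66 'e': node 3→4
i=67 'a': node 4→5  → match P0@[63:67],P2@[66:67],P4@[64:67]
i=68 'b': node 5→0 (fail-walked)
i=69 'c': node 0→8
i=70 'c': node 8→8 (fail-walked)
i=71 'b': node 8→0 (fail-walked)

Result: [[2,3],[3,1],[7,3],[8,1],[13,1],[15,0],[15,2],[15,4],[18,3],[24,1],[26,2],[26,4],[29,3],[38,3],[39,1],[41,1],[43,2],[43,4],[46,1],[48,0],[48,2],[48,4],[52,1],[55,2],[59,2],[61,2],[65,1],[67,0],[67,2],[67,4]]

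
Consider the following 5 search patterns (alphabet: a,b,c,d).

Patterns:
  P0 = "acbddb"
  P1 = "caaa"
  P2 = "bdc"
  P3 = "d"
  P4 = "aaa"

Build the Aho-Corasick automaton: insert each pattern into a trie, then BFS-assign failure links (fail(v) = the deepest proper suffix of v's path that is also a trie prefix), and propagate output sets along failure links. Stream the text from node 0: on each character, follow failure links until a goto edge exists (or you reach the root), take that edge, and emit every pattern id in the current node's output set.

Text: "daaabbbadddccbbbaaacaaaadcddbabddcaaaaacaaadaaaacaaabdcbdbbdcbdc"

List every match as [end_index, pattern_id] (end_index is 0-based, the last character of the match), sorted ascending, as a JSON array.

Build:
Trie nodes:
  0='ε' goto a→1 b→11 c→7 d→14
  1='a' goto a→15 c→2
  2='ac' goto b→3
  3='acb' goto d→4
  4='acbd' goto d→5
  5='acbdd' goto b→6
  6='acbddb' goto ·  ←P0
  7='c' goto a→8
  8='ca' goto a→9
  9='caa' goto a→10
  10='caaa' goto ·  ←P1
  11='b' goto d→12
  12='bd' goto c→13
  13='bdc' goto ·  ←P2
  14='d' goto ·  ←P3
  15='aa' goto a→16
  16='aaa' goto ·  ←P4

BFS fail/out derivation:
  fail(1) 'a': from fail(0)=0 chase 'a': 0 ⇒ 0;  out=∅∪out(0)=∅
  fail(7) 'c': from fail(0)=0 chase 'c': 0 ⇒ 0;  out=∅∪out(0)=∅
  fail(11) 'b': from fail(0)=0 chase 'b': 0 ⇒ 0;  out=∅∪out(0)=∅
  fail(14) 'd': from fail(0)=0 chase 'd': 0 ⇒ 0;  out={3}∪out(0)={3}
  fail(2) 'ac': from fail(1)=0 chase 'c': 0 ⇒ 7;  out=∅∪out(7)=∅
  fail(8) 'ca': from fail(7)=0 chase 'a': 0 ⇒ 1;  out=∅∪out(1)=∅
  fail(12) 'bd': from fail(11)=0 chase 'd': 0 ⇒ 14;  out=∅∪out(14)={3}
  fail(15) 'aa': from fail(1)=0 chase 'a': 0 ⇒ 1;  out=∅∪out(1)=∅
  fail(3) 'acb': from fail(2)=7 chase 'b': 7→0 ⇒ 11;  out=∅∪out(11)=∅
  fail(9) 'caa': from fail(8)=1 chase 'a': 1 ⇒ 15;  out=∅∪out(15)=∅
  fail(13) 'bdc': from fail(12)=14 chase 'c': 14→0 ⇒ 7;  out={2}∪out(7)={2}
  fail(16) 'aaa': from fail(15)=1 chase 'a': 1 ⇒ 15;  out={4}∪out(15)={4}
  fail(4) 'acbd': from fail(3)=11 chase 'd': 11 ⇒ 12;  out=∅∪out(12)={3}
  fail(10) 'caaa': from fail(9)=15 chase 'a': 15 ⇒ 16;  out={1}∪out(16)={1,4}
  fail(5) 'acbdd': from fail(4)=12 chase 'd': 12→14→0 ⇒ 14;  out=∅∪out(14)={3}
  fail(6) 'acbddb': from fail(5)=14 chase 'b': 14→0 ⇒ 11;  out={0}∪out(11)={0}

Scan:
[0] read 'd'  n0⇒n14  ** P3@[0:0]
[1] read 'a'  n14⇒n1 (fail-walked)
[2] read 'a'  n1⇒n15
[3] read 'a'  n15⇒n16  ** P4@[1:3]
[4] read 'b'  n16⇒n11 (fail-walked)
[5] read 'b'  n11⇒n11 (fail-walked)
[6] read 'b'  n11⇒n11 (fail-walked)
[7] read 'a'  n11⇒n1 (fail-walked)
[8] read 'd'  n1⇒n14 (fail-walked)  ** P3@[8:8]
[9] read 'd'  n14⇒n14 (fail-walked)  ** P3@[9:9]
[10] read 'd'  n14⇒n14 (fail-walked)  ** P3@[10:10]
[11] read 'c'  n14⇒n7 (fail-walked)
[12] read 'c'  n7⇒n7 (fail-walked)
[13] read 'b'  n7⇒n11 (fail-walked)
[14] read 'b'  n11⇒n11 (fail-walked)
[15] read 'b'  n11⇒n11 (fail-walked)
[16] read 'a'  n11⇒n1 (fail-walked)
[17] read 'a'  n1⇒n15
[18] read 'a'  n15⇒n16  ** P4@[16:18]
[19] read 'c'  n16⇒n2 (fail-walked)
[20] read 'a'  n2⇒n8 (fail-walked)
[21] read 'a'  n8⇒n9
[22] read 'a'  n9⇒n10  ** P1@[19:22],P4@[20:22]
[23] read 'a'  n10⇒n16 (fail-walked)  ** P4@[21:23]
[24] read 'd'  n16⇒n14 (fail-walked)  ** P3@[24:24]
[25] read 'c'  n14⇒n7 (fail-walked)
[26] read 'd'  n7⇒n14 (fail-walked)  ** P3@[26:26]
[27] read 'd'  n14⇒n14 (fail-walked)  ** P3@[27:27]
[28] read 'b'  n14⇒n11 (fail-walked)
[29] read 'a'  n11⇒n1 (fail-walked)
[30] read 'b'  n1⇒n11 (fail-walked)
[31] read 'd'  n11⇒n12  ** P3@[31:31]
[32] read 'd'  n12⇒n14 (fail-walked)  ** P3@[32:32]
[33] read 'c'  n14⇒n7 (fail-walked)
[34] read 'a'  n7⇒n8
[35] read 'a'  n8⇒n9
[36] read 'a'  n9⇒n10  ** P1@[33:36],P4@[34:36]
[37] read 'a'  n10⇒n16 (fail-walked)  ** P4@[35:37]
[38] read 'a'  n16⇒n16 (fail-walked)  ** P4@[36:38]
[39] read 'c'  n16⇒n2 (fail-walked)
[40] read 'a'  n2⇒n8 (fail-walked)
[41] read 'a'  n8⇒n9
[42] read 'a'  n9⇒n10  ** P1@[39:42],P4@[40:42]
[43] read 'd'  n10⇒n14 (fail-walked)  ** P3@[43:43]
[44] read 'a'  n14⇒n1 (fail-walked)
[45] read 'a'  n1⇒n15
[46] read 'a'  n15⇒n16  ** P4@[44:46]
[47] read 'a'  n16⇒n16 (fail-walked)  ** P4@[45:47]
[48] read 'c'  n16⇒n2 (fail-walked)
[49] read 'a'  n2⇒n8 (fail-walked)
[50] read 'a'  n8⇒n9
[51] read 'a'  n9⇒n10  ** P1@[48:51],P4@[49:51]
[52] read 'b'  n10⇒n11 (fail-walked)
[53] read 'd'  n11⇒n12  ** P3@[53:53]
[54] read 'c'  n12⇒n13  ** P2@[52:54]
[55] read 'b'  n13⇒n11 (fail-walked)
[56] read 'd'  n11⇒n12  ** P3@[56:56]
[57] read 'b'  n12⇒n11 (fail-walked)
[58] read 'b'  n11⇒n11 (fail-walked)
[59] read 'd'  n11⇒n12  ** P3@[59:59]
[60] read 'c'  n12⇒n13  ** P2@[58:60]
[61] read 'b'  n13⇒n11 (fail-walked)
[62] read 'd'  n11⇒n12  ** P3@[62:62]
[63] read 'c'  n12⇒n13  ** P2@[61:63]

All matches (sorted): [[0,3],[3,4],[8,3],[9,3],[10,3],[18,4],[22,1],[22,4],[23,4],[24,3],[26,3],[27,3],[31,3],[32,3],[36,1],[36,4],[37,4],[38,4],[42,1],[42,4],[43,3],[46,4],[47,4],[51,1],[51,4],[53,3],[54,2],[56,3],[59,3],[60,2],[62,3],[63,2]]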